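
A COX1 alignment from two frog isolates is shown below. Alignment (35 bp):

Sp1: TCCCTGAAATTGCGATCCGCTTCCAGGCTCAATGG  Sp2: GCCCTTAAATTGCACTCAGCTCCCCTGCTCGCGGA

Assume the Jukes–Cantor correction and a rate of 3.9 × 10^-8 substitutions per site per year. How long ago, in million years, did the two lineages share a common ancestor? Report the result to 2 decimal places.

5.87

The sequences differ at 12 of 35 sites, so p = 12/35 ≈ 0.342857.
d = −(3/4) ln(1 − 4p/3) = −0.75 ln(1 − 0.457143) = −0.75 ln(0.542857)
  = −0.75 × (-0.610909) = 0.458182 substitutions/site.
Under a molecular clock d = 2μt, so t = d/(2μ) = 0.458182 / (2 × 3.9 × 10^-8) = 5.87 million years.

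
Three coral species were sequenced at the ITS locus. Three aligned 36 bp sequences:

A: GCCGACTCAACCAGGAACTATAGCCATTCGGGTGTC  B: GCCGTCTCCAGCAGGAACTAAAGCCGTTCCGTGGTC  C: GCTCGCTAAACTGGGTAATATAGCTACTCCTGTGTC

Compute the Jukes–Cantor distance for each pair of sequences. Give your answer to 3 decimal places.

d(A,B) = 0.264, d(A,C) = 0.441, d(B,C) = 0.745

A–B: 8/36 sites differ → p ≈ 0.222222, d = −0.75 ln(1 − 0.296296) = 0.263548 ≈ 0.264.
A–C: 12/36 sites differ → p ≈ 0.333333, d = −0.75 ln(1 − 0.444444) = 0.440839 ≈ 0.441.
B–C: 17/36 sites differ → p ≈ 0.472222, d = −0.75 ln(1 − 0.629629) = 0.744938 ≈ 0.745.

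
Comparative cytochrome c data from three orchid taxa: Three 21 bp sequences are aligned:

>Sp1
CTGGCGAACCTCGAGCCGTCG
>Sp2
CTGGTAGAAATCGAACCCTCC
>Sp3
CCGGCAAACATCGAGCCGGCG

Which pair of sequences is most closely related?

Sp1–Sp2: 8/21 differ, p = 0.381, d = 0.532.
Sp1–Sp3: 4/21 differ, p = 0.190, d = 0.220.
Sp2–Sp3: 8/21 differ, p = 0.381, d = 0.532.
The smallest distance is between Sp1 and Sp3.

Sp1 and Sp3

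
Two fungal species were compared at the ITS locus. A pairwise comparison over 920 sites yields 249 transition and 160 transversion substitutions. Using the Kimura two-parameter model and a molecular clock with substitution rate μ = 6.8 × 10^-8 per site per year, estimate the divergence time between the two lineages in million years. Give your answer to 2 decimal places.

5.40

P = 249/920 ≈ 0.270652 and Q = 160/920 ≈ 0.173913.
Under the Kimura two-parameter model, d = −½ ln(1 − 2P − Q) − ¼ ln(1 − 2Q).
1 − 2P − Q = 0.284783, giving −½ ln(0.284783) = 0.628014.
1 − 2Q = 0.652174, giving −¼ ln(0.652174) = 0.106861.
d = 0.628014 + 0.106861 = 0.734875.
Under a molecular clock d = 2μt, so t = d/(2μ) = 0.734875 / (2 × 6.8 × 10^-8) = 5.40 million years.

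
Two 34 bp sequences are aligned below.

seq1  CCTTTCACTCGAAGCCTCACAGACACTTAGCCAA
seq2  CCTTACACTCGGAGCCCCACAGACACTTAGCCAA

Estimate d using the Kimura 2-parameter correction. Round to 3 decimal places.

Of 34 sites, 2 differences are transitions and 1 are transversions, so P = 2/34 ≈ 0.058824 and Q = 1/34 ≈ 0.029412.
Under the Kimura two-parameter model, d = −½ ln(1 − 2P − Q) − ¼ ln(1 − 2Q).
1 − 2P − Q = 0.85294, giving −½ ln(0.85294) = 0.079533.
1 − 2Q = 0.941176, giving −¼ ln(0.941176) = 0.015156.
d = 0.079533 + 0.015156 = 0.094689.

0.095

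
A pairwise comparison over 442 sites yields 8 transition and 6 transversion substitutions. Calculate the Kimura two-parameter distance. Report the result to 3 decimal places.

0.032

P = 8/442 ≈ 0.0181 and Q = 6/442 ≈ 0.013575.
Under the Kimura two-parameter model, d = −½ ln(1 − 2P − Q) − ¼ ln(1 − 2Q).
1 − 2P − Q = 0.950225, giving −½ ln(0.950225) = 0.025528.
1 − 2Q = 0.97285, giving −¼ ln(0.97285) = 0.006881.
d = 0.025528 + 0.006881 = 0.032409.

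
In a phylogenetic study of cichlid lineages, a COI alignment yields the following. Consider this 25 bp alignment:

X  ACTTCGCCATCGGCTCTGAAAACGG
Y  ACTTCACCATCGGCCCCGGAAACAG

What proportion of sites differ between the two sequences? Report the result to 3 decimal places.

0.200

The sequences differ at 5 of 25 positions (sites 6, 15, 17, 19, 24).
p = 5/25 = 0.200.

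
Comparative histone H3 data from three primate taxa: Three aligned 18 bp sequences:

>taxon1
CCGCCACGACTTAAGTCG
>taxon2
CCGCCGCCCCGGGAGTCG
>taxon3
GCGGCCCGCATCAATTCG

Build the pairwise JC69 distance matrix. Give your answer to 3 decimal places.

d(taxon1,taxon2) = 0.441, d(taxon1,taxon3) = 0.548, d(taxon2,taxon3) = 0.824

taxon1–taxon2: 6/18 sites differ → p ≈ 0.333333, d = −0.75 ln(1 − 0.444444) = 0.440839 ≈ 0.441.
taxon1–taxon3: 7/18 sites differ → p ≈ 0.388889, d = −0.75 ln(1 − 0.518519) = 0.548166 ≈ 0.548.
taxon2–taxon3: 9/18 sites differ → p = 0.5, d = −0.75 ln(1 − 0.666667) = 0.823960 ≈ 0.824.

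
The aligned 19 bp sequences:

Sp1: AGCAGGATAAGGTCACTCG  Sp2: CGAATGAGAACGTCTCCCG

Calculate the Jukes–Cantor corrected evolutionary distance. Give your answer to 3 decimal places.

The sequences differ at 7 of 19 sites (1, 3, 5, 8, 11, 15, 17), so p = 7/19 ≈ 0.368421.
d = −(3/4) ln(1 − 4p/3) = −0.75 ln(1 − 0.491228) = −0.75 ln(0.508772)
  = −0.75 × (-0.675755) = 0.506816 substitutions/site.

0.507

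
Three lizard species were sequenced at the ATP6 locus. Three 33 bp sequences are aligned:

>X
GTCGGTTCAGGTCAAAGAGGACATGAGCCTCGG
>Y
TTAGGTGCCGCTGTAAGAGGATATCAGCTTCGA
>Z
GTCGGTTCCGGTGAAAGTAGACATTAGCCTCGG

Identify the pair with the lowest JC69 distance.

X and Z

X–Y: 11/33 differ, p = 0.333, d = 0.441.
X–Z: 5/33 differ, p = 0.152, d = 0.169.
Y–Z: 11/33 differ, p = 0.333, d = 0.441.
The smallest distance is between X and Z.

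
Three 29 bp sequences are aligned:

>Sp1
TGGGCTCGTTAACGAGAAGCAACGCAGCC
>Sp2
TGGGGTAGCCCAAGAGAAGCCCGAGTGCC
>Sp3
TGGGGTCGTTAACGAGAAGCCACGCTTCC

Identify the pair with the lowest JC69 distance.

Sp1–Sp2: 12/29 differ, p = 0.414, d = 0.602.
Sp1–Sp3: 4/29 differ, p = 0.138, d = 0.152.
Sp2–Sp3: 10/29 differ, p = 0.345, d = 0.462.
The smallest distance is between Sp1 and Sp3.

Sp1 and Sp3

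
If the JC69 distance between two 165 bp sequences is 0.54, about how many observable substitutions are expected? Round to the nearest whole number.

64

Invert JC69: p = (3/4)(1 − e^(−4d/3)) = 0.75 × (1 − e^(-0.72)) = 0.75 × (1 − 0.486752) = 0.384936.
Expected differing sites = pL ≈ 0.384936 × 165 = 63.51444 ≈ 64.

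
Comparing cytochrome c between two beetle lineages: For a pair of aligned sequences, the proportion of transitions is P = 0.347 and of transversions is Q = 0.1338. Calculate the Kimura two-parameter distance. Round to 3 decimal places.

0.957

Under the Kimura two-parameter model, d = −½ ln(1 − 2P − Q) − ¼ ln(1 − 2Q).
1 − 2P − Q = 0.1722, giving −½ ln(0.1722) = 0.879549.
1 − 2Q = 0.7324, giving −¼ ln(0.7324) = 0.077857.
d = 0.879549 + 0.077857 = 0.957406.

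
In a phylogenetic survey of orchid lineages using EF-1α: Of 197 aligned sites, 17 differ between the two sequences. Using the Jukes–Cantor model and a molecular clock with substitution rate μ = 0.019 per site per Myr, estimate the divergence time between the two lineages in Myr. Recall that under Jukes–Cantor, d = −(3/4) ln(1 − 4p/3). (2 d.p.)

p = 17/197 ≈ 0.086294.
d = −(3/4) ln(1 − 4p/3) = −0.75 ln(1 − 0.115059) = −0.75 ln(0.884941)
  = −0.75 × (-0.122234) = 0.091676 substitutions/site.
Under a molecular clock d = 2μt, so t = d/(2μ) = 0.091676 / (2 × 0.019) = 2.41 Myr.

2.41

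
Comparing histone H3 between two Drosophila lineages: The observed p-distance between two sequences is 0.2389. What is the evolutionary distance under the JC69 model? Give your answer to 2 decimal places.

d = −(3/4) ln(1 − 4p/3) = −0.75 ln(1 − 0.318533) = −0.75 ln(0.681467)
  = −0.75 × (-0.383507) = 0.287630 substitutions/site.

0.29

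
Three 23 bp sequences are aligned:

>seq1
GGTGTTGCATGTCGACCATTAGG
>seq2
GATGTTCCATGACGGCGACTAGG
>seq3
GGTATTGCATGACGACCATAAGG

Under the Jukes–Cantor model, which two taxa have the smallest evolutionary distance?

seq1–seq2: 6/23 differ, p = 0.261, d = 0.321.
seq1–seq3: 3/23 differ, p = 0.130, d = 0.143.
seq2–seq3: 7/23 differ, p = 0.304, d = 0.390.
The smallest distance is between seq1 and seq3.

seq1 and seq3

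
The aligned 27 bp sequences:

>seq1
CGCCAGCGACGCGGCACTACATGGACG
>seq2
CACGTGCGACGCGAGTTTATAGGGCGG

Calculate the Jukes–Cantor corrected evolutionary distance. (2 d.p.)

0.59

The sequences differ at 11 of 27 sites, so p = 11/27 ≈ 0.407407.
d = −(3/4) ln(1 − 4p/3) = −0.75 ln(1 − 0.543209) = −0.75 ln(0.456791)
  = −0.75 × (-0.783529) = 0.587647 substitutions/site.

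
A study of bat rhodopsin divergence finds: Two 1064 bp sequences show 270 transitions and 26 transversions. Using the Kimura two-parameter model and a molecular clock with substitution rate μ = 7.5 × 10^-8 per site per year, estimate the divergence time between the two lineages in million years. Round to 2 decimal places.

P = 270/1064 ≈ 0.253759 and Q = 26/1064 ≈ 0.024436.
Under the Kimura two-parameter model, d = −½ ln(1 − 2P − Q) − ¼ ln(1 − 2Q).
1 − 2P − Q = 0.468046, giving −½ ln(0.468046) = 0.379594.
1 − 2Q = 0.951128, giving −¼ ln(0.951128) = 0.012527.
d = 0.379594 + 0.012527 = 0.392121.
Under a molecular clock d = 2μt, so t = d/(2μ) = 0.392121 / (2 × 7.5 × 10^-8) = 2.61 million years.

2.61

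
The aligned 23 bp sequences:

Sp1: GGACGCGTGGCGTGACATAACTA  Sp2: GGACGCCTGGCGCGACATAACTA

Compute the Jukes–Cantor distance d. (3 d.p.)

The sequences differ at 2 of 23 sites (7, 13), so p = 2/23 ≈ 0.086957.
d = −(3/4) ln(1 − 4p/3) = −0.75 ln(1 − 0.115943) = −0.75 ln(0.884057)
  = −0.75 × (-0.123234) = 0.092426 substitutions/site.

0.092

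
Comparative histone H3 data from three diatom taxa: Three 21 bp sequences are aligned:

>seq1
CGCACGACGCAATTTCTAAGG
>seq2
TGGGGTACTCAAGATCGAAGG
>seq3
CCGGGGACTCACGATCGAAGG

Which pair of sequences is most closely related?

seq1–seq2: 9/21 differ, p = 0.429, d = 0.635.
seq1–seq3: 9/21 differ, p = 0.429, d = 0.635.
seq2–seq3: 4/21 differ, p = 0.190, d = 0.220.
The smallest distance is between seq2 and seq3.

seq2 and seq3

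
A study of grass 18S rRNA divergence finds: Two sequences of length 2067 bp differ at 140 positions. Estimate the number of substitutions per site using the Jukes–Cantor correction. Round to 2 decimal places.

0.07

p = 140/2067 ≈ 0.067731.
d = −(3/4) ln(1 − 4p/3) = −0.75 ln(1 − 0.090308) = −0.75 ln(0.909692)
  = −0.75 × (-0.094649) = 0.070987 substitutions/site.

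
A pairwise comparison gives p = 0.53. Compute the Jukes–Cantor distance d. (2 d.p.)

0.92

d = −(3/4) ln(1 − 4p/3) = −0.75 ln(1 − 0.706667) = −0.75 ln(0.293333)
  = −0.75 × (-1.226447) = 0.919835 substitutions/site.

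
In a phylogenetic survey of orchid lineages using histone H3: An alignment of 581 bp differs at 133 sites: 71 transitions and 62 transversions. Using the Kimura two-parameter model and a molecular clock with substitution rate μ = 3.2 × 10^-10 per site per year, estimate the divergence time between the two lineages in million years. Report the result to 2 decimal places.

P = 71/581 ≈ 0.122203 and Q = 62/581 ≈ 0.106713.
Under the Kimura two-parameter model, d = −½ ln(1 − 2P − Q) − ¼ ln(1 − 2Q).
1 − 2P − Q = 0.648881, giving −½ ln(0.648881) = 0.216253.
1 − 2Q = 0.786574, giving −¼ ln(0.786574) = 0.060017.
d = 0.216253 + 0.060017 = 0.276270.
Under a molecular clock d = 2μt, so t = d/(2μ) = 0.276270 / (2 × 3.2 × 10^-10) = 431.67 million years.

431.67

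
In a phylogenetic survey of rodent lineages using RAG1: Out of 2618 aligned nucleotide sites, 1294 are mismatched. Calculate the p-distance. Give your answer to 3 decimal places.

p = 1294/2618 = 0.494270… ≈ 0.494 (to 3 d.p.).

0.494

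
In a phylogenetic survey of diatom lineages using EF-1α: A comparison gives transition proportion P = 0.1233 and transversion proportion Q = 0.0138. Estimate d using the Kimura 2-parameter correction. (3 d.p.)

0.158

Under the Kimura two-parameter model, d = −½ ln(1 − 2P − Q) − ¼ ln(1 − 2Q).
1 − 2P − Q = 0.7396, giving −½ ln(0.7396) = 0.150823.
1 − 2Q = 0.9724, giving −¼ ln(0.9724) = 0.006997.
d = 0.150823 + 0.006997 = 0.157820.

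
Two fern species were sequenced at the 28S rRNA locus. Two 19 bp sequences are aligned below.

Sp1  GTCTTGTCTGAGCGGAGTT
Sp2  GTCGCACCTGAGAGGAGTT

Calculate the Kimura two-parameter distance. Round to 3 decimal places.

0.332

Of 19 sites, 3 differences are transitions and 2 are transversions, so P = 3/19 ≈ 0.157895 and Q = 2/19 ≈ 0.105263.
Under the Kimura two-parameter model, d = −½ ln(1 − 2P − Q) − ¼ ln(1 − 2Q).
1 − 2P − Q = 0.578947, giving −½ ln(0.578947) = 0.273272.
1 − 2Q = 0.789474, giving −¼ ln(0.789474) = 0.059097.
d = 0.273272 + 0.059097 = 0.332369.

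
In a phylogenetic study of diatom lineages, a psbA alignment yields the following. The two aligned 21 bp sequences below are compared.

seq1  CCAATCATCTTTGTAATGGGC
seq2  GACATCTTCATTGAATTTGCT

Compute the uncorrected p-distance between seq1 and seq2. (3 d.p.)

0.476

The sequences differ at 10 of 21 positions (sites 1, 2, 3, 7, 10, 14, 16, 18, 20, 21).
p = 10/21 = 0.476190… ≈ 0.476 (to 3 d.p.).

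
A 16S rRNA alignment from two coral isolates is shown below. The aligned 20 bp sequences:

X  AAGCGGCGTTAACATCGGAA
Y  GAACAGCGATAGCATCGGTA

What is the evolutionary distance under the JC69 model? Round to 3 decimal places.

0.383

The sequences differ at 6 of 20 sites (1, 3, 5, 9, 12, 19), so p = 6/20 = 0.3.
d = −(3/4) ln(1 − 4p/3) = −0.75 ln(1 − 0.4) = −0.75 ln(0.6)
  = −0.75 × (-0.510826) = 0.383120 substitutions/site.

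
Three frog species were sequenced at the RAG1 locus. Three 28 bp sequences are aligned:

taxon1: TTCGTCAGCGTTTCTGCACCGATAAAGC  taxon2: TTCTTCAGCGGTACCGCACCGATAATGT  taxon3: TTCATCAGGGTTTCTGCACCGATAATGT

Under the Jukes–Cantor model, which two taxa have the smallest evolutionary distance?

taxon1–taxon2: 6/28 differ, p = 0.214, d = 0.252.
taxon1–taxon3: 4/28 differ, p = 0.143, d = 0.158.
taxon2–taxon3: 5/28 differ, p = 0.179, d = 0.204.
The smallest distance is between taxon1 and taxon3.

taxon1 and taxon3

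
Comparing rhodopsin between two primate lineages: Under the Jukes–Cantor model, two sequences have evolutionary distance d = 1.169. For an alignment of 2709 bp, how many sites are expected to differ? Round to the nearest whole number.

Invert JC69: p = (3/4)(1 − e^(−4d/3)) = 0.75 × (1 − e^(-1.558667)) = 0.75 × (1 − 0.210416) = 0.592188.
Expected differing sites = pL ≈ 0.592188 × 2709 = 1604.237292 ≈ 1604.

1604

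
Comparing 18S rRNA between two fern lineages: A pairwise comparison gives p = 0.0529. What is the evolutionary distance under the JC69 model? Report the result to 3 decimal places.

d = −(3/4) ln(1 − 4p/3) = −0.75 ln(1 − 0.070533) = −0.75 ln(0.929467)
  = −0.75 × (-0.073144) = 0.054858 substitutions/site.

0.055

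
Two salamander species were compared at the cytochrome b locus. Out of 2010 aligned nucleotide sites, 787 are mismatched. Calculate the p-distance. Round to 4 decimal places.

p = 787/2010 = 0.391542… ≈ 0.3915 (to 4 d.p.).

0.3915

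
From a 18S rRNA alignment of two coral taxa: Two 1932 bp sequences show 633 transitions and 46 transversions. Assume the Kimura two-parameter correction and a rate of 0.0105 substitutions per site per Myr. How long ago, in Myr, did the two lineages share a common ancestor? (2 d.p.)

27.64

P = 633/1932 ≈ 0.32764 and Q = 46/1932 ≈ 0.02381.
Under the Kimura two-parameter model, d = −½ ln(1 − 2P − Q) − ¼ ln(1 − 2Q).
1 − 2P − Q = 0.32091, giving −½ ln(0.32091) = 0.568297.
1 − 2Q = 0.95238, giving −¼ ln(0.95238) = 0.012198.
d = 0.568297 + 0.012198 = 0.580495.
Under a molecular clock d = 2μt, so t = d/(2μ) = 0.580495 / (2 × 0.0105) = 27.64 Myr.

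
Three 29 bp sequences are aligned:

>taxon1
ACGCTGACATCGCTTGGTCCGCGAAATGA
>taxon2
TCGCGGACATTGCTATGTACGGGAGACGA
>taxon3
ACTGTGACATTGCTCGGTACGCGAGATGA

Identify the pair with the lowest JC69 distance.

taxon1 and taxon3

taxon1–taxon2: 9/29 differ, p = 0.310, d = 0.401.
taxon1–taxon3: 6/29 differ, p = 0.207, d = 0.242.
taxon2–taxon3: 8/29 differ, p = 0.276, d = 0.344.
The smallest distance is between taxon1 and taxon3.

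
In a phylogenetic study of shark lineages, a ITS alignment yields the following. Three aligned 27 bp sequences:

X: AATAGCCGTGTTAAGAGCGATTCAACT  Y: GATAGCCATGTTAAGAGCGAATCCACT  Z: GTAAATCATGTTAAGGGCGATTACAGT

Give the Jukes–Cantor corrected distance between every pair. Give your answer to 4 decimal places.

d(X,Y) = 0.1650, d(X,Z) = 0.5107, d(Y,Z) = 0.3770

X–Y: 4/27 sites differ → p ≈ 0.148148, d = −0.75 ln(1 − 0.197531) = 0.165047 ≈ 0.1650.
X–Z: 10/27 sites differ → p ≈ 0.37037, d = −0.75 ln(1 − 0.493827) = 0.510658 ≈ 0.5107.
Y–Z: 8/27 sites differ → p ≈ 0.296296, d = −0.75 ln(1 − 0.395061) = 0.376971 ≈ 0.3770.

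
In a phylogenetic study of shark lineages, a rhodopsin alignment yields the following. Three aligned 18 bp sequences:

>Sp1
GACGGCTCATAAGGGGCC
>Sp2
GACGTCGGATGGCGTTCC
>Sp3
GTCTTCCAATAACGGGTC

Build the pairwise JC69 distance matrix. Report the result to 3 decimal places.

d(Sp1,Sp2) = 0.673, d(Sp1,Sp3) = 0.548, d(Sp2,Sp3) = 0.824

Sp1–Sp2: 8/18 sites differ → p ≈ 0.444444, d = −0.75 ln(1 − 0.592592) = 0.673455 ≈ 0.673.
Sp1–Sp3: 7/18 sites differ → p ≈ 0.388889, d = −0.75 ln(1 − 0.518519) = 0.548166 ≈ 0.548.
Sp2–Sp3: 9/18 sites differ → p = 0.5, d = −0.75 ln(1 − 0.666667) = 0.823960 ≈ 0.824.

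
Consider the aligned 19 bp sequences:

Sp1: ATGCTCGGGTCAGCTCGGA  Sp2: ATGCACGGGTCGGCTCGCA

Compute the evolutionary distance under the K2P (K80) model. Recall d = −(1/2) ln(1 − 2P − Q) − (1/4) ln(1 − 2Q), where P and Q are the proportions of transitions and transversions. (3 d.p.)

0.177

Of 19 sites, 1 differences are transitions and 2 are transversions, so P = 1/19 ≈ 0.052632 and Q = 2/19 ≈ 0.105263.
Under the Kimura two-parameter model, d = −½ ln(1 − 2P − Q) − ¼ ln(1 − 2Q).
1 − 2P − Q = 0.789473, giving −½ ln(0.789473) = 0.118195.
1 − 2Q = 0.789474, giving −¼ ln(0.789474) = 0.059097.
d = 0.118195 + 0.059097 = 0.177292.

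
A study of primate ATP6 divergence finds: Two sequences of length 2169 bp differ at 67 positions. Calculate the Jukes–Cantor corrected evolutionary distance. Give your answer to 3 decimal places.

0.032

p = 67/2169 ≈ 0.03089.
d = −(3/4) ln(1 − 4p/3) = −0.75 ln(1 − 0.041187) = −0.75 ln(0.958813)
  = −0.75 × (-0.042059) = 0.031544 substitutions/site.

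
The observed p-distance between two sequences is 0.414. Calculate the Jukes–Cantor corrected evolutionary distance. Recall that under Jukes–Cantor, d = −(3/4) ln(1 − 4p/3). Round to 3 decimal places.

d = −(3/4) ln(1 − 4p/3) = −0.75 ln(1 − 0.552) = −0.75 ln(0.448)
  = −0.75 × (-0.802962) = 0.602222 substitutions/site.

0.602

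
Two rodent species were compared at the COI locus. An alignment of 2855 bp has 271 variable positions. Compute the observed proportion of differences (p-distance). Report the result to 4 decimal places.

p = 271/2855 = 0.094921… ≈ 0.0949 (to 4 d.p.).

0.0949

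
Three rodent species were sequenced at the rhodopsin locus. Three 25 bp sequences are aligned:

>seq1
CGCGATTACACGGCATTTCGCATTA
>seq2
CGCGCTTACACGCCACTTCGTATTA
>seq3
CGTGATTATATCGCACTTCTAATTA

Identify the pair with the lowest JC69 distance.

seq1 and seq2

seq1–seq2: 4/25 differ, p = 0.160, d = 0.180.
seq1–seq3: 7/25 differ, p = 0.280, d = 0.351.
seq2–seq3: 8/25 differ, p = 0.320, d = 0.417.
The smallest distance is between seq1 and seq2.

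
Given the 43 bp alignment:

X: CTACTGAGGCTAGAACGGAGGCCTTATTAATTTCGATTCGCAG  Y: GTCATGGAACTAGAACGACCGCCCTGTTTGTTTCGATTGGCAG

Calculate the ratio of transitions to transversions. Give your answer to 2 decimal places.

1.00

Transitions are A↔G and C↔T; transversions are all other mismatches.
Transitions: 7. Transversions: 7.
R = 7/7 = 1.00.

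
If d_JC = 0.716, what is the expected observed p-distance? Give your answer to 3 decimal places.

0.461

p = (3/4)(1 − e^(−4d/3)) = 0.75 × (1 − e^(-0.954667)) = 0.75 × (1 − 0.384940) = 0.461295.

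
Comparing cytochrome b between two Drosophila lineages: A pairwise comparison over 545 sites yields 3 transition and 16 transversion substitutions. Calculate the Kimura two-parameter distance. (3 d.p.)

0.036

P = 3/545 ≈ 0.005505 and Q = 16/545 ≈ 0.029358.
Under the Kimura two-parameter model, d = −½ ln(1 − 2P − Q) − ¼ ln(1 − 2Q).
1 − 2P − Q = 0.959632, giving −½ ln(0.959632) = 0.020603.
1 − 2Q = 0.941284, giving −¼ ln(0.941284) = 0.015128.
d = 0.020603 + 0.015128 = 0.035731.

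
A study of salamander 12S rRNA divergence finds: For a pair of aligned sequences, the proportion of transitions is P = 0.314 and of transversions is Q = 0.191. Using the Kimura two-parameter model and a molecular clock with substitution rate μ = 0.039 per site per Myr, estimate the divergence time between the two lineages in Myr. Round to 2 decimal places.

Under the Kimura two-parameter model, d = −½ ln(1 − 2P − Q) − ¼ ln(1 − 2Q).
1 − 2P − Q = 0.181, giving −½ ln(0.181) = 0.854629.
1 − 2Q = 0.618, giving −¼ ln(0.618) = 0.120317.
d = 0.854629 + 0.120317 = 0.974946.
Under a molecular clock d = 2μt, so t = d/(2μ) = 0.974946 / (2 × 0.039) = 12.50 Myr.

12.50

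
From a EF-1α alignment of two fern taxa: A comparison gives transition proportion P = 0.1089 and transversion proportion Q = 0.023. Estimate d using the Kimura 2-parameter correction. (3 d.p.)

Under the Kimura two-parameter model, d = −½ ln(1 − 2P − Q) − ¼ ln(1 − 2Q).
1 − 2P − Q = 0.7592, giving −½ ln(0.7592) = 0.137745.
1 − 2Q = 0.954, giving −¼ ln(0.954) = 0.011773.
d = 0.137745 + 0.011773 = 0.149518.

0.150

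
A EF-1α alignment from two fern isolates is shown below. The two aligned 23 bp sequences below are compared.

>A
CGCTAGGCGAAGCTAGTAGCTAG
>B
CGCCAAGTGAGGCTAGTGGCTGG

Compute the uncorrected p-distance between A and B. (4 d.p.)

The sequences differ at 6 of 23 positions (sites 4, 6, 8, 11, 18, 22).
p = 6/23 = 0.260869… ≈ 0.2609 (to 4 d.p.).

0.2609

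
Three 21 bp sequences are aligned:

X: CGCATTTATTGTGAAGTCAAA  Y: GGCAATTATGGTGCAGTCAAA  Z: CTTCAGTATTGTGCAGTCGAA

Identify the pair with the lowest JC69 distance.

X–Y: 4/21 differ, p = 0.190, d = 0.220.
X–Z: 7/21 differ, p = 0.333, d = 0.441.
Y–Z: 7/21 differ, p = 0.333, d = 0.441.
The smallest distance is between X and Y.

X and Y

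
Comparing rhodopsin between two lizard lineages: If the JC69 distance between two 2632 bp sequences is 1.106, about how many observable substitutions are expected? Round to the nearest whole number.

Invert JC69: p = (3/4)(1 − e^(−4d/3)) = 0.75 × (1 − e^(-1.474667)) = 0.75 × (1 − 0.228855) = 0.578359.
Expected differing sites = pL ≈ 0.578359 × 2632 = 1522.240888 ≈ 1522.

1522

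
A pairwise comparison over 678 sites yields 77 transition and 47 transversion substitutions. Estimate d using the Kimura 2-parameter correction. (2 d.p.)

P = 77/678 ≈ 0.113569 and Q = 47/678 ≈ 0.069322.
Under the Kimura two-parameter model, d = −½ ln(1 − 2P − Q) − ¼ ln(1 − 2Q).
1 − 2P − Q = 0.70354, giving −½ ln(0.70354) = 0.175815.
1 − 2Q = 0.861356, giving −¼ ln(0.861356) = 0.037312.
d = 0.175815 + 0.037312 = 0.213127.

0.21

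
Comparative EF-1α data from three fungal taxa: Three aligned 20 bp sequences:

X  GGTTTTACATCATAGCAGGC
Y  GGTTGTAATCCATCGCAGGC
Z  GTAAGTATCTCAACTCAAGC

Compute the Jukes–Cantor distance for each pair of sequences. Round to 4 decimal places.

X–Y: 5/20 sites differ → p = 0.25, d = −0.75 ln(1 − 0.333333) = 0.304098 ≈ 0.3041.
X–Z: 10/20 sites differ → p = 0.5, d = −0.75 ln(1 − 0.666667) = 0.823960 ≈ 0.8240.
Y–Z: 9/20 sites differ → p = 0.45, d = −0.75 ln(1 − 0.6) = 0.687218 ≈ 0.6872.

d(X,Y) = 0.3041, d(X,Z) = 0.8240, d(Y,Z) = 0.6872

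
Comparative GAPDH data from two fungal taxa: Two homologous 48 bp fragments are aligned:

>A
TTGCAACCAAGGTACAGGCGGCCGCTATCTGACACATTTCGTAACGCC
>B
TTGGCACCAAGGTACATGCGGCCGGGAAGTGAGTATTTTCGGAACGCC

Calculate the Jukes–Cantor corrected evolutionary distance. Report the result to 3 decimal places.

The sequences differ at 12 of 48 sites, so p = 12/48 = 0.25.
d = −(3/4) ln(1 − 4p/3) = −0.75 ln(1 − 0.333333) = −0.75 ln(0.666667)
  = −0.75 × (-0.405465) = 0.304099 substitutions/site.

0.304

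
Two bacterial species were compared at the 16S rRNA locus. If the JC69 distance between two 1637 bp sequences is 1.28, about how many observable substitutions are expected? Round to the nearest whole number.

Invert JC69: p = (3/4)(1 − e^(−4d/3)) = 0.75 × (1 − e^(-1.706667)) = 0.75 × (1 − 0.181470) = 0.613898.
Expected differing sites = pL ≈ 0.613898 × 1637 = 1004.951026 ≈ 1005.

1005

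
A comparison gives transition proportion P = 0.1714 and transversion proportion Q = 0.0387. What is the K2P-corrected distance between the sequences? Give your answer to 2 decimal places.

Under the Kimura two-parameter model, d = −½ ln(1 − 2P − Q) − ¼ ln(1 − 2Q).
1 − 2P − Q = 0.6185, giving −½ ln(0.6185) = 0.240229.
1 − 2Q = 0.9226, giving −¼ ln(0.9226) = 0.020140.
d = 0.240229 + 0.020140 = 0.260369.

0.26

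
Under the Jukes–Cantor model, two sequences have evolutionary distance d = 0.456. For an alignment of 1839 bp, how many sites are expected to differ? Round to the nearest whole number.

628

Invert JC69: p = (3/4)(1 − e^(−4d/3)) = 0.75 × (1 − e^(-0.608)) = 0.75 × (1 − 0.544439) = 0.341671.
Expected differing sites = pL ≈ 0.341671 × 1839 = 628.332969 ≈ 628.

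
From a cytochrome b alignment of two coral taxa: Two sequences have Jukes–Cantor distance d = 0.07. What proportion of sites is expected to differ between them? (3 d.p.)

0.067

p = (3/4)(1 − e^(−4d/3)) = 0.75 × (1 − e^(-0.093333)) = 0.75 × (1 − 0.910890) = 0.066833.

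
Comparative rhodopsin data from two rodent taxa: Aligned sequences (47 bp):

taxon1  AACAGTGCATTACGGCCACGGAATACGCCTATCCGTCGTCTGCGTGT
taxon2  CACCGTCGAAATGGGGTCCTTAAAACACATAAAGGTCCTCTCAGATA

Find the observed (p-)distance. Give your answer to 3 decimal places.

0.532

The sequences differ at 25 of 47 positions.
p = 25/47 = 0.531914… ≈ 0.532 (to 3 d.p.).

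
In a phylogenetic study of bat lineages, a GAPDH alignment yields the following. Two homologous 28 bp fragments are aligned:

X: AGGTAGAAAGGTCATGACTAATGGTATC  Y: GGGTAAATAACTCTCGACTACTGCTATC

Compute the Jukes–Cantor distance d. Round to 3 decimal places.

The sequences differ at 9 of 28 sites (1, 6, 8, 10, 11, 14, 15, 21, 24), so p = 9/28 ≈ 0.321429.
d = −(3/4) ln(1 − 4p/3) = −0.75 ln(1 − 0.428572) = −0.75 ln(0.571428)
  = −0.75 × (-0.559617) = 0.419713 substitutions/site.

0.420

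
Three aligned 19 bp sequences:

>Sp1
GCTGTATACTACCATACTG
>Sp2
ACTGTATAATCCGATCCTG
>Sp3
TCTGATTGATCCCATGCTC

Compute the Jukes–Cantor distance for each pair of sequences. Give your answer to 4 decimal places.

Sp1–Sp2: 5/19 sites differ → p ≈ 0.263158, d = −0.75 ln(1 − 0.350877) = 0.324100 ≈ 0.3241.
Sp1–Sp3: 8/19 sites differ → p ≈ 0.421053, d = −0.75 ln(1 − 0.561404) = 0.618132 ≈ 0.6181.
Sp2–Sp3: 7/19 sites differ → p ≈ 0.368421, d = −0.75 ln(1 − 0.491228) = 0.506816 ≈ 0.5068.

d(Sp1,Sp2) = 0.3241, d(Sp1,Sp3) = 0.6181, d(Sp2,Sp3) = 0.5068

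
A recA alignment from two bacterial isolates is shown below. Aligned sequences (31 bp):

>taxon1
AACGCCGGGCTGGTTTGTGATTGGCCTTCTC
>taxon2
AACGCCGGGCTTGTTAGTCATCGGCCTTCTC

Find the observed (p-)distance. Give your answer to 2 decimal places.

0.13

The sequences differ at 4 of 31 positions (sites 12, 16, 19, 22).
p = 4/31 = 0.129032… ≈ 0.13 (to 2 d.p.).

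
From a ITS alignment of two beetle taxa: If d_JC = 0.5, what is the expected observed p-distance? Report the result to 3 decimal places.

p = (3/4)(1 − e^(−4d/3)) = 0.75 × (1 − e^(-0.666667)) = 0.75 × (1 − 0.513417) = 0.364937.

0.365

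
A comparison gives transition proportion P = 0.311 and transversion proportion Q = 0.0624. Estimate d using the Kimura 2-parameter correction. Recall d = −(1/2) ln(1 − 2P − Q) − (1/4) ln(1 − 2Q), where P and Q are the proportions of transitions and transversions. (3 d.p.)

0.610

Under the Kimura two-parameter model, d = −½ ln(1 − 2P − Q) − ¼ ln(1 − 2Q).
1 − 2P − Q = 0.3156, giving −½ ln(0.3156) = 0.576640.
1 − 2Q = 0.8752, giving −¼ ln(0.8752) = 0.033326.
d = 0.576640 + 0.033326 = 0.609966.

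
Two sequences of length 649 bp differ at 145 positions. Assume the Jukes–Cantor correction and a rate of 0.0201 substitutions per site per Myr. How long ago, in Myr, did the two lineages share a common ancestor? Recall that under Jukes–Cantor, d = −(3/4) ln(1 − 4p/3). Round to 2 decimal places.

6.60

p = 145/649 ≈ 0.223421.
d = −(3/4) ln(1 − 4p/3) = −0.75 ln(1 − 0.297895) = −0.75 ln(0.702105)
  = −0.75 × (-0.353672) = 0.265254 substitutions/site.
Under a molecular clock d = 2μt, so t = d/(2μ) = 0.265254 / (2 × 0.0201) = 6.60 Myr.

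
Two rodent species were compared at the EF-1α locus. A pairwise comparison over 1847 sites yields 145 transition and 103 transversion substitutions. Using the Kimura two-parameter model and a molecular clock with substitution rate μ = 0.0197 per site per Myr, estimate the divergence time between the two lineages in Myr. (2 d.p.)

P = 145/1847 ≈ 0.078506 and Q = 103/1847 ≈ 0.055766.
Under the Kimura two-parameter model, d = −½ ln(1 − 2P − Q) − ¼ ln(1 − 2Q).
1 − 2P − Q = 0.787222, giving −½ ln(0.787222) = 0.119622.
1 − 2Q = 0.888468, giving −¼ ln(0.888468) = 0.029564.
d = 0.119622 + 0.029564 = 0.149186.
Under a molecular clock d = 2μt, so t = d/(2μ) = 0.149186 / (2 × 0.0197) = 3.79 Myr.

3.79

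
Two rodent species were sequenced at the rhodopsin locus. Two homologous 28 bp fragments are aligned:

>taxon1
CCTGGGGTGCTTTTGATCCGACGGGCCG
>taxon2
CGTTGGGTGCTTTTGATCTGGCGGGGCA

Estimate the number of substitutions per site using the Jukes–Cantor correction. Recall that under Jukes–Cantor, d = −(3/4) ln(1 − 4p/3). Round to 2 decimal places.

0.25

The sequences differ at 6 of 28 sites (2, 4, 19, 21, 26, 28), so p = 6/28 ≈ 0.214286.
d = −(3/4) ln(1 − 4p/3) = −0.75 ln(1 − 0.285715) = −0.75 ln(0.714285)
  = −0.75 × (-0.336473) = 0.252355 substitutions/site.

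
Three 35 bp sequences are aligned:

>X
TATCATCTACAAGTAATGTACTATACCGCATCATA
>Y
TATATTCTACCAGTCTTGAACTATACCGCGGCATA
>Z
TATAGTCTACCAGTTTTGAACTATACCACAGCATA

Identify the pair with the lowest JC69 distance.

Y and Z

X–Y: 8/35 differ, p = 0.229, d = 0.273.
X–Z: 8/35 differ, p = 0.229, d = 0.273.
Y–Z: 4/35 differ, p = 0.114, d = 0.124.
The smallest distance is between Y and Z.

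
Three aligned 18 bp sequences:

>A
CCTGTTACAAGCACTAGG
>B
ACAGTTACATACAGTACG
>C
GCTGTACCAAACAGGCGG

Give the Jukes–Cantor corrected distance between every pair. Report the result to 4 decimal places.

A–B: 6/18 sites differ → p ≈ 0.333333, d = −0.75 ln(1 − 0.444444) = 0.440839 ≈ 0.4408.
A–C: 7/18 sites differ → p ≈ 0.388889, d = −0.75 ln(1 − 0.518519) = 0.548166 ≈ 0.5482.
B–C: 8/18 sites differ → p ≈ 0.444444, d = −0.75 ln(1 − 0.592592) = 0.673455 ≈ 0.6735.

d(A,B) = 0.4408, d(A,C) = 0.5482, d(B,C) = 0.6735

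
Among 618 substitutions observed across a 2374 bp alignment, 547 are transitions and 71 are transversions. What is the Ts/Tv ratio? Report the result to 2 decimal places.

7.70

R = 547/71 = 7.704225… ≈ 7.70 (to 2 d.p.).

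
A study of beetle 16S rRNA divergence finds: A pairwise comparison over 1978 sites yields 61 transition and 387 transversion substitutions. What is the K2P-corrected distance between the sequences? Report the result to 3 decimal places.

P = 61/1978 ≈ 0.030839 and Q = 387/1978 ≈ 0.195652.
Under the Kimura two-parameter model, d = −½ ln(1 − 2P − Q) − ¼ ln(1 − 2Q).
1 − 2P − Q = 0.74267, giving −½ ln(0.74267) = 0.148752.
1 − 2Q = 0.608696, giving −¼ ln(0.608696) = 0.124109.
d = 0.148752 + 0.124109 = 0.272861.

0.273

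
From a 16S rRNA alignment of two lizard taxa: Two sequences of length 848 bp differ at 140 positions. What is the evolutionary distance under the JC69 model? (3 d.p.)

p = 140/848 ≈ 0.165094.
d = −(3/4) ln(1 − 4p/3) = −0.75 ln(1 − 0.220125) = −0.75 ln(0.779875)
  = −0.75 × (-0.248622) = 0.186467 substitutions/site.

0.186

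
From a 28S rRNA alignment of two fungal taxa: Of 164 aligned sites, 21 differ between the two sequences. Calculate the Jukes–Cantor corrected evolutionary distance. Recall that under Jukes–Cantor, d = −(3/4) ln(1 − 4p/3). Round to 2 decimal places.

p = 21/164 ≈ 0.128049.
d = −(3/4) ln(1 − 4p/3) = −0.75 ln(1 − 0.170732) = −0.75 ln(0.829268)
  = −0.75 × (-0.187212) = 0.140409 substitutions/site.

0.14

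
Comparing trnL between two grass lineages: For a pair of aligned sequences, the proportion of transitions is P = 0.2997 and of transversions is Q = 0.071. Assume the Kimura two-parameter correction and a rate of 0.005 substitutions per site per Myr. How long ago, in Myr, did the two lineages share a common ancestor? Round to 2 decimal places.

59.32

Under the Kimura two-parameter model, d = −½ ln(1 − 2P − Q) − ¼ ln(1 − 2Q).
1 − 2P − Q = 0.3296, giving −½ ln(0.3296) = 0.554938.
1 − 2Q = 0.858, giving −¼ ln(0.858) = 0.038288.
d = 0.554938 + 0.038288 = 0.593226.
Under a molecular clock d = 2μt, so t = d/(2μ) = 0.593226 / (2 × 0.005) = 59.32 Myr.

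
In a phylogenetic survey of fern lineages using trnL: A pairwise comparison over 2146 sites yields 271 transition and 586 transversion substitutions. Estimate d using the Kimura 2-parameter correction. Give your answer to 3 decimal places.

0.570

P = 271/2146 ≈ 0.126281 and Q = 586/2146 ≈ 0.273066.
Under the Kimura two-parameter model, d = −½ ln(1 − 2P − Q) − ¼ ln(1 − 2Q).
1 − 2P − Q = 0.474372, giving −½ ln(0.474372) = 0.372882.
1 − 2Q = 0.453868, giving −¼ ln(0.453868) = 0.197487.
d = 0.372882 + 0.197487 = 0.570369.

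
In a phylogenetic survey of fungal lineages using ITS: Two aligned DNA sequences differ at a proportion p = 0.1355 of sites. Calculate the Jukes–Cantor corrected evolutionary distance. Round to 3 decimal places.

d = −(3/4) ln(1 − 4p/3) = −0.75 ln(1 − 0.180667) = −0.75 ln(0.819333)
  = −0.75 × (-0.199265) = 0.149449 substitutions/site.

0.149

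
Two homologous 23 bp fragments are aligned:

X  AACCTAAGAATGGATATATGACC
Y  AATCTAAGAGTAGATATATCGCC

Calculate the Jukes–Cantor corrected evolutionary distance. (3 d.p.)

The sequences differ at 5 of 23 sites (3, 10, 12, 20, 21), so p = 5/23 ≈ 0.217391.
d = −(3/4) ln(1 − 4p/3) = −0.75 ln(1 − 0.289855) = −0.75 ln(0.710145)
  = −0.75 × (-0.342286) = 0.256715 substitutions/site.

0.257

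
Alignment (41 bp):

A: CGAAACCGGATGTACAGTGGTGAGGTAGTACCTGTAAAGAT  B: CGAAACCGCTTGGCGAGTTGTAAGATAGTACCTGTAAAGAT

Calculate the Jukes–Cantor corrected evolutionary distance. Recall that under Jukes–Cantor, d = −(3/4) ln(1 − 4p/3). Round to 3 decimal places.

The sequences differ at 8 of 41 sites (9, 10, 13, 14, 15, 19, 22, 25), so p = 8/41 ≈ 0.195122.
d = −(3/4) ln(1 − 4p/3) = −0.75 ln(1 − 0.260163) = −0.75 ln(0.739837)
  = −0.75 × (-0.301325) = 0.225994 substitutions/site.

0.226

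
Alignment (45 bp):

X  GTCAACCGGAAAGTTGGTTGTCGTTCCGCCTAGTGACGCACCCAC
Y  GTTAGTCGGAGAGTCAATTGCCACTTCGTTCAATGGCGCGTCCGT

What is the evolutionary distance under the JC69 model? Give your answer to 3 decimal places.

The sequences differ at 20 of 45 sites, so p = 20/45 ≈ 0.444444.
d = −(3/4) ln(1 − 4p/3) = −0.75 ln(1 − 0.592592) = −0.75 ln(0.407408)
  = −0.75 × (-0.897940) = 0.673455 substitutions/site.

0.673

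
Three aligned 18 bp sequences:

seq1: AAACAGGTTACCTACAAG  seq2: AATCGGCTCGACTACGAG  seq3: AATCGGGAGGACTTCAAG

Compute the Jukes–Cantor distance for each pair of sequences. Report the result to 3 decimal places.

d(seq1,seq2) = 0.548, d(seq1,seq3) = 0.548, d(seq2,seq3) = 0.347

seq1–seq2: 7/18 sites differ → p ≈ 0.388889, d = −0.75 ln(1 − 0.518519) = 0.548166 ≈ 0.548.
seq1–seq3: 7/18 sites differ → p ≈ 0.388889, d = −0.75 ln(1 − 0.518519) = 0.548166 ≈ 0.548.
seq2–seq3: 5/18 sites differ → p ≈ 0.277778, d = −0.75 ln(1 − 0.370371) = 0.346968 ≈ 0.347.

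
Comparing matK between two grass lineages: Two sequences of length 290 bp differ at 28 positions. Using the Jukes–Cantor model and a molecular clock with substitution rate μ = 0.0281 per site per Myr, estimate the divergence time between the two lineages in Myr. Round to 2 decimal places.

p = 28/290 ≈ 0.096552.
d = −(3/4) ln(1 − 4p/3) = −0.75 ln(1 − 0.128736) = −0.75 ln(0.871264)
  = −0.75 × (-0.137810) = 0.103358 substitutions/site.
Under a molecular clock d = 2μt, so t = d/(2μ) = 0.103358 / (2 × 0.0281) = 1.84 Myr.

1.84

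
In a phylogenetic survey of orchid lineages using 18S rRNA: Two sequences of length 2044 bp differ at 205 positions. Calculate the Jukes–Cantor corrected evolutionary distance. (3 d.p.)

0.108

p = 205/2044 ≈ 0.100294.
d = −(3/4) ln(1 − 4p/3) = −0.75 ln(1 − 0.133725) = −0.75 ln(0.866275)
  = −0.75 × (-0.143553) = 0.107665 substitutions/site.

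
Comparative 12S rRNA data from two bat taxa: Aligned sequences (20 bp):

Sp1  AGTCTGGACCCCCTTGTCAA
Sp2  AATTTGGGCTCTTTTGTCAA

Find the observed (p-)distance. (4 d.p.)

0.3000

The sequences differ at 6 of 20 positions (sites 2, 4, 8, 10, 12, 13).
p = 6/20 = 0.3000.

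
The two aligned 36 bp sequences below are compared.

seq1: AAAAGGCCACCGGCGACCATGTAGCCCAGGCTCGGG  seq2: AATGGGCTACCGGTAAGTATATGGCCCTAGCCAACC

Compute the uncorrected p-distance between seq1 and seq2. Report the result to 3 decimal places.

The sequences differ at 16 of 36 positions.
p = 16/36 = 0.444444… ≈ 0.444 (to 3 d.p.).

0.444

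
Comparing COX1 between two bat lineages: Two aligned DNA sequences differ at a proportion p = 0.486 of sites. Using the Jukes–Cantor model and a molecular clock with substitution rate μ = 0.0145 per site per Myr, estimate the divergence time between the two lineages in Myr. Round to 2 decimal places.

d = −(3/4) ln(1 − 4p/3) = −0.75 ln(1 − 0.648) = −0.75 ln(0.352)
  = −0.75 × (-1.044124) = 0.783093 substitutions/site.
Under a molecular clock d = 2μt, so t = d/(2μ) = 0.783093 / (2 × 0.0145) = 27.00 Myr.

27.00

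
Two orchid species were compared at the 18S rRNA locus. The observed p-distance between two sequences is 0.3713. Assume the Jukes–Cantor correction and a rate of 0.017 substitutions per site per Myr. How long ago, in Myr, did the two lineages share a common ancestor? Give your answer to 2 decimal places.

d = −(3/4) ln(1 − 4p/3) = −0.75 ln(1 − 0.495067) = −0.75 ln(0.504933)
  = −0.75 × (-0.683330) = 0.512498 substitutions/site.
Under a molecular clock d = 2μt, so t = d/(2μ) = 0.512498 / (2 × 0.017) = 15.07 Myr.

15.07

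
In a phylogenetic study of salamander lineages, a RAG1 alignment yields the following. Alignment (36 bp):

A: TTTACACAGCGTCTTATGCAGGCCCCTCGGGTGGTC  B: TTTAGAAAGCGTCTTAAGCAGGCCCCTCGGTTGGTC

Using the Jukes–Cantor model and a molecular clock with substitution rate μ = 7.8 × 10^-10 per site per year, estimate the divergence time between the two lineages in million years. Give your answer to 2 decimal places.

77.09

The sequences differ at 4 of 36 sites (5, 7, 17, 31), so p = 4/36 ≈ 0.111111.
d = −(3/4) ln(1 − 4p/3) = −0.75 ln(1 − 0.148148) = −0.75 ln(0.851852)
  = −0.75 × (-0.160342) = 0.120257 substitutions/site.
Under a molecular clock d = 2μt, so t = d/(2μ) = 0.120257 / (2 × 7.8 × 10^-10) = 77.09 million years.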